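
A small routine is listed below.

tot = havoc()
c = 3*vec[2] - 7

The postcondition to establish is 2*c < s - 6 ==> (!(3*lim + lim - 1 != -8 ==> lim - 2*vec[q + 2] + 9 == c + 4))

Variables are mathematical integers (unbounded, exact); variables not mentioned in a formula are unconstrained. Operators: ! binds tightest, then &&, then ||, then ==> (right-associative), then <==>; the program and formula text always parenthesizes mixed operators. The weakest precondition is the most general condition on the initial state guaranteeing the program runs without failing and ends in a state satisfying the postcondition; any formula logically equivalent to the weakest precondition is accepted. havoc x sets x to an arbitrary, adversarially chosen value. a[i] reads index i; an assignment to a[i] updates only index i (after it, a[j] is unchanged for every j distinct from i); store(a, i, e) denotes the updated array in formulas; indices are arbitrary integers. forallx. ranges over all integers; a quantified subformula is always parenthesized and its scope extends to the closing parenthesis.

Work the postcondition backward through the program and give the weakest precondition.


Working backward. After the program, the postcondition 2*c < s - 6 ==> (!(3*lim + lim - 1 != -8 ==> lim - 2*vec[q + 2] + 9 == c + 4)) must hold; in canonical form it is 2*c < s - 6 ==> (!(4*lim != -7 ==> lim == 2*vec[q + 2] + c - 5)).
Before c := 3*vec[2] - 7: 6*vec[2] < s + 8 ==> (!(4*lim != -7 ==> lim == 2*vec[q + 2] + 3*vec[2] - 12))
Before havoc tot: 6*vec[2] < s + 8 ==> (!(4*lim != -7 ==> lim == 2*vec[q + 2] + 3*vec[2] - 12))
Answer: WP = 6*vec[2] < s + 8 ==> (!(4*lim != -7 ==> lim == 2*vec[q + 2] + 3*vec[2] - 12))


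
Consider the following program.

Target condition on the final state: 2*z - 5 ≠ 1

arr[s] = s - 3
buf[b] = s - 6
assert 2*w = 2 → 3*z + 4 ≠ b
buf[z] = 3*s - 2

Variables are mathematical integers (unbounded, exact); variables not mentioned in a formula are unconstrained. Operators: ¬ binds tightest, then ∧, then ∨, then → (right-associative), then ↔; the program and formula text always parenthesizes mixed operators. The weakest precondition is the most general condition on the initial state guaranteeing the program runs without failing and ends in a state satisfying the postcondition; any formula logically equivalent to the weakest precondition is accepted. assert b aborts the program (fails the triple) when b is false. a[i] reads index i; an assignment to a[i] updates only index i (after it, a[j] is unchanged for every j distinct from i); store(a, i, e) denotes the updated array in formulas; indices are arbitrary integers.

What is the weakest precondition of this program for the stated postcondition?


Working backward. After the program, the postcondition 2*z - 5 ≠ 1 must hold; in canonical form it is 2*z ≠ 6.
Before buf[z] := 3*s - 2: 2*z ≠ 6
Before assert 2*w = 2 → 3*z + 4 ≠ b: (2*w = 2 → 3*z ≠ b - 4) ∧ 2*z ≠ 6
Before buf[b] := s - 6: (2*w = 2 → 3*z ≠ b - 4) ∧ 2*z ≠ 6
Before arr[s] := s - 3: (2*w = 2 → 3*z ≠ b - 4) ∧ 2*z ≠ 6
Answer: WP = (2*w = 2 → 3*z ≠ b - 4) ∧ 2*z ≠ 6


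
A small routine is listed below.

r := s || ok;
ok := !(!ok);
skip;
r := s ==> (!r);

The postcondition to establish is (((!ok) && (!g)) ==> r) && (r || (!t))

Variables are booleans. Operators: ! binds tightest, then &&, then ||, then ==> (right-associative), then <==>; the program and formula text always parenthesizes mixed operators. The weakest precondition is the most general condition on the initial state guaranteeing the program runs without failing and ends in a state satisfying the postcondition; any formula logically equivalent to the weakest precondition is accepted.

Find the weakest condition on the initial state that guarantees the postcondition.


Working backward. After the program, (((!ok) && (!g)) ==> r) && (r || (!t)) must hold.
Before r := s ==> (!r): (((!ok) && (!g)) ==> (s ==> (!r))) && ((s ==> (!r)) || (!t))
Before skip: (((!ok) && (!g)) ==> (s ==> (!r))) && ((s ==> (!r)) || (!t))
Before ok := !(!ok): (((!ok) && (!g)) ==> (s ==> (!r))) && ((s ==> (!r)) || (!t))
Before r := s || ok: (((!ok) && (!g)) ==> (s ==> (!(s || ok)))) && ((s ==> (!(s || ok))) || (!t))
Answer: WP = (((!ok) && (!g)) ==> (s ==> (!(s || ok)))) && ((s ==> (!(s || ok))) || (!t))


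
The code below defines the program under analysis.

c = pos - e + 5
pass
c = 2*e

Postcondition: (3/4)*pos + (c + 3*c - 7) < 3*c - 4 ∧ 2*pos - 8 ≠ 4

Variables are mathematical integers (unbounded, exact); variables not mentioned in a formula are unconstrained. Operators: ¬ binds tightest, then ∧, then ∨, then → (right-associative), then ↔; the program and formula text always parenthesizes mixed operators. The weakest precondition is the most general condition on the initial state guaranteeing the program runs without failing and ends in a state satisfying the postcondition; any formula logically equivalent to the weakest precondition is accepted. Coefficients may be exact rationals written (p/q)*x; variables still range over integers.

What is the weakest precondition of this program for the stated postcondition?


Working backward. After the program, the postcondition (3/4)*pos + (c + 3*c - 7) < 3*c - 4 ∧ 2*pos - 8 ≠ 4 must hold; in canonical form it is c + (3/4)*pos < 3 ∧ 2*pos ≠ 12.
Before c := 2*e: 2*e + (3/4)*pos < 3 ∧ 2*pos ≠ 12
Before skip: 2*e + (3/4)*pos < 3 ∧ 2*pos ≠ 12
Before c := pos - e + 5: 2*e + (3/4)*pos < 3 ∧ 2*pos ≠ 12
Answer: WP = 2*e + (3/4)*pos < 3 ∧ 2*pos ≠ 12


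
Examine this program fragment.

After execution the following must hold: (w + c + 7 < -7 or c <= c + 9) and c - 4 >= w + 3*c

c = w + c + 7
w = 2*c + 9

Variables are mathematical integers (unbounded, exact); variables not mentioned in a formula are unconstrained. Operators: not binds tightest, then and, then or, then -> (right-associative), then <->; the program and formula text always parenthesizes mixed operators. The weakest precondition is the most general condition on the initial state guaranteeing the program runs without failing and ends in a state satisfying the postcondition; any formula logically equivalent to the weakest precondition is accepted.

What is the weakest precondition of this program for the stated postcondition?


Working backward. After the program, the postcondition (w + c + 7 < -7 or c <= c + 9) and c - 4 >= w + 3*c must hold; in canonical form it is 2*c + w <= -4.
Before w := 2*c + 9: 4*c <= -13
Before c := w + c + 7: 4*c + 4*w <= -41
Answer: WP = 4*c + 4*w <= -41


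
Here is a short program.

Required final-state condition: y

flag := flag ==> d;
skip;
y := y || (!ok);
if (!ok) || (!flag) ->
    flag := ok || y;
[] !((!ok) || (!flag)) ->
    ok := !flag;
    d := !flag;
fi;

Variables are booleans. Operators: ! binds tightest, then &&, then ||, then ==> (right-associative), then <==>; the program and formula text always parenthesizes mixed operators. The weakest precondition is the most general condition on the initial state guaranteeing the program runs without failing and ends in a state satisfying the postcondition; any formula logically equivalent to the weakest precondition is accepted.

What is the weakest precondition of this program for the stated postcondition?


Working backward. After the program, y must hold.
Then branch requires y; else branch requires y.
Before the if: (((!ok) || (!flag)) ==> y) && ((!((!ok) || (!flag))) ==> y)
Before y := y || (!ok): (((!ok) || (!flag)) ==> (y || (!ok))) && ((!((!ok) || (!flag))) ==> (y || (!ok)))
Before skip: (((!ok) || (!flag)) ==> (y || (!ok))) && ((!((!ok) || (!flag))) ==> (y || (!ok)))
Before flag := flag ==> d: (((!ok) || (!(flag ==> d))) ==> (y || (!ok))) && ((!((!ok) || (!(flag ==> d)))) ==> (y || (!ok)))
Answer: WP = (((!ok) || (!(flag ==> d))) ==> (y || (!ok))) && ((!((!ok) || (!(flag ==> d)))) ==> (y || (!ok)))


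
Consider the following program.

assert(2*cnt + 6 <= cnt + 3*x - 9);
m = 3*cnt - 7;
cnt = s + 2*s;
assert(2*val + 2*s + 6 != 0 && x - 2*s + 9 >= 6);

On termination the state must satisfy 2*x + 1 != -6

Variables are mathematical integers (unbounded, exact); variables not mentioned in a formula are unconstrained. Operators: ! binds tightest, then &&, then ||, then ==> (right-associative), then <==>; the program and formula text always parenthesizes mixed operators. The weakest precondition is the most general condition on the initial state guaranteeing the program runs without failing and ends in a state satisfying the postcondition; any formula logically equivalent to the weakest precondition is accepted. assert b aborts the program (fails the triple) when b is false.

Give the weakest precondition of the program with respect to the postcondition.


Working backward. After the program, the postcondition 2*x + 1 != -6 must hold; in canonical form it is 2*x != -7.
Before assert 2*val + 2*s + 6 != 0 && x - 2*s + 9 >= 6: 2*s + 2*val != -6 && x >= 2*s - 3 && 2*x != -7
Before cnt := s + 2*s: 2*s + 2*val != -6 && x >= 2*s - 3 && 2*x != -7
Before m := 3*cnt - 7: 2*s + 2*val != -6 && x >= 2*s - 3 && 2*x != -7
Before assert 2*cnt + 6 <= cnt + 3*x - 9: cnt <= 3*x - 15 && 2*s + 2*val != -6 && x >= 2*s - 3 && 2*x != -7
Answer: WP = cnt <= 3*x - 15 && 2*s + 2*val != -6 && x >= 2*s - 3 && 2*x != -7


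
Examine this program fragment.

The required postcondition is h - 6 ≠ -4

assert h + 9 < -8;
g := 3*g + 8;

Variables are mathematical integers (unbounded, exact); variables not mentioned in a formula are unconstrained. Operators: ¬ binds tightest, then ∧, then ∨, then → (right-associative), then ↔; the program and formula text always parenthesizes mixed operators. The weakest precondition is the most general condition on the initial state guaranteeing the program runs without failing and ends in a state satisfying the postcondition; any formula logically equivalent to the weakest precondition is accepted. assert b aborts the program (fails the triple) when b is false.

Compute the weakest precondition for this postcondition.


Working backward. After the program, the postcondition h - 6 ≠ -4 must hold; in canonical form it is h ≠ 2.
Before g := 3*g + 8: h ≠ 2
Before assert h + 9 < -8: h < -17 ∧ h ≠ 2
Answer: WP = h < -17 ∧ h ≠ 2


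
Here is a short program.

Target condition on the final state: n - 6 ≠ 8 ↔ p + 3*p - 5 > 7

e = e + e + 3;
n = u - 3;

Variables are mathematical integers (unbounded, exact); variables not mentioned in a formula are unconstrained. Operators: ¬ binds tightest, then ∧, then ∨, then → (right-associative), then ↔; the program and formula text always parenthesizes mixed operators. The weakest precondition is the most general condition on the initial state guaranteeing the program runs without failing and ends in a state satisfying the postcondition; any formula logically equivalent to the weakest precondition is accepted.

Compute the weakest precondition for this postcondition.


Working backward. After the program, the postcondition n - 6 ≠ 8 ↔ p + 3*p - 5 > 7 must hold; in canonical form it is n ≠ 14 ↔ 4*p > 12.
Before n := u - 3: u ≠ 17 ↔ 4*p > 12
Before e := e + e + 3: u ≠ 17 ↔ 4*p > 12
Answer: WP = u ≠ 17 ↔ 4*p > 12


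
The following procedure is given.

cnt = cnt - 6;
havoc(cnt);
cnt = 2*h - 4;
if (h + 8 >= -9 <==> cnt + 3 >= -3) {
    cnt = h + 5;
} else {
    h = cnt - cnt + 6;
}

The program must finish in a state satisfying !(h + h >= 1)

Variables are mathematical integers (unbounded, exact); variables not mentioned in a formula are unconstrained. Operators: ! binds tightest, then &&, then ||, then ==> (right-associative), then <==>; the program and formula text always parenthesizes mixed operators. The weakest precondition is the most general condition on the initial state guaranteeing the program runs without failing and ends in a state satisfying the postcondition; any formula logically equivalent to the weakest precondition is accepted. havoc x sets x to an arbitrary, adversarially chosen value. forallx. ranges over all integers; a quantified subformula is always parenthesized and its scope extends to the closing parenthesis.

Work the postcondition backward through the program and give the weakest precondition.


Working backward. After the program, the postcondition !(h + h >= 1) must hold; in canonical form it is !(2*h >= 1).
Then branch requires !(2*h >= 1); else branch requires false.
Before the if: ((h >= -17 <==> cnt >= -6) ==> (!(2*h >= 1))) && (h >= -17 <==> cnt >= -6)
Before cnt := 2*h - 4: ((h >= -17 <==> 2*h >= -2) ==> (!(2*h >= 1))) && (h >= -17 <==> 2*h >= -2)
Before havoc cnt: ((h >= -17 <==> 2*h >= -2) ==> (!(2*h >= 1))) && (h >= -17 <==> 2*h >= -2)
Before cnt := cnt - 6: ((h >= -17 <==> 2*h >= -2) ==> (!(2*h >= 1))) && (h >= -17 <==> 2*h >= -2)
Answer: WP = ((h >= -17 <==> 2*h >= -2) ==> (!(2*h >= 1))) && (h >= -17 <==> 2*h >= -2)


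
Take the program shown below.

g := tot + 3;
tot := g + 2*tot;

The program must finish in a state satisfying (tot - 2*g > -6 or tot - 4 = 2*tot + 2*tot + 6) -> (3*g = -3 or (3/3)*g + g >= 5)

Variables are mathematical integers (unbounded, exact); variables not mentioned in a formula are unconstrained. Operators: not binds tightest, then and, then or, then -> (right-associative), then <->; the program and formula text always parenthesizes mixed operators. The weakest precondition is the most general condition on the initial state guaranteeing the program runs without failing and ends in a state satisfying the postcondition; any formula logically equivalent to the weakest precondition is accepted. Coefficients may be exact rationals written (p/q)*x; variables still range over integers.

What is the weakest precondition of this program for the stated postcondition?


Working backward. After the program, the postcondition (tot - 2*g > -6 or tot - 4 = 2*tot + 2*tot + 6) -> (3*g = -3 or (3/3)*g + g >= 5) must hold; in canonical form it is (tot > 2*g - 6 or 3*tot = -10) -> (3*g = -3 or 2*g >= 5).
Before tot := g + 2*tot: (2*tot > g - 6 or 3*g + 6*tot = -10) -> (3*g = -3 or 2*g >= 5)
Before g := tot + 3: (tot > -3 or 9*tot = -19) -> (3*tot = -12 or 2*tot >= -1)
Answer: WP = (tot > -3 or 9*tot = -19) -> (3*tot = -12 or 2*tot >= -1)


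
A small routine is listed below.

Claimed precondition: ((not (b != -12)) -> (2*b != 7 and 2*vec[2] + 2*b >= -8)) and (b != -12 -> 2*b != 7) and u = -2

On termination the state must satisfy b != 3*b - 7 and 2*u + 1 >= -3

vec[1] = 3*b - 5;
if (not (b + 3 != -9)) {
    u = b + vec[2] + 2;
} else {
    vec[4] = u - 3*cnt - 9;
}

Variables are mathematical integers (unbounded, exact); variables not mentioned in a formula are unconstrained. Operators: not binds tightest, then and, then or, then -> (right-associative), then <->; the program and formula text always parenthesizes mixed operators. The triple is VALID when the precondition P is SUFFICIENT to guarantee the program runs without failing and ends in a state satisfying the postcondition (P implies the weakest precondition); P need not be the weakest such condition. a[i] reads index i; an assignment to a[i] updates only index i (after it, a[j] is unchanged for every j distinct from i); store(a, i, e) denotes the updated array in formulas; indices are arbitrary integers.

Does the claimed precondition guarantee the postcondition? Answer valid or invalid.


Working backward. After the program, the postcondition b != 3*b - 7 and 2*u + 1 >= -3 must hold; in canonical form it is 2*b != 7 and 2*u >= -4.
Then branch requires 2*b != 7 and 2*vec[2] + 2*b >= -8; else branch requires 2*b != 7 and 2*u >= -4.
Before the if: ((not (b != -12)) -> (2*b != 7 and 2*vec[2] + 2*b >= -8)) and (b != -12 -> (2*b != 7 and 2*u >= -4))
Before vec[1] := 3*b - 5: ((not (b != -12)) -> (2*b != 7 and 2*vec[2] + 2*b >= -8)) and (b != -12 -> (2*b != 7 and 2*u >= -4))
The weakest precondition is ((not (b != -12)) -> (2*b != 7 and 2*vec[2] + 2*b >= -8)) and (b != -12 -> (2*b != 7 and 2*u >= -4)).
Check whether ((not (b != -12)) -> (2*b != 7 and 2*vec[2] + 2*b >= -8)) and (b != -12 -> 2*b != 7) and u = -2 implies it.
Every state satisfying the precondition satisfies the weakest precondition: the implication holds.
Answer: valid


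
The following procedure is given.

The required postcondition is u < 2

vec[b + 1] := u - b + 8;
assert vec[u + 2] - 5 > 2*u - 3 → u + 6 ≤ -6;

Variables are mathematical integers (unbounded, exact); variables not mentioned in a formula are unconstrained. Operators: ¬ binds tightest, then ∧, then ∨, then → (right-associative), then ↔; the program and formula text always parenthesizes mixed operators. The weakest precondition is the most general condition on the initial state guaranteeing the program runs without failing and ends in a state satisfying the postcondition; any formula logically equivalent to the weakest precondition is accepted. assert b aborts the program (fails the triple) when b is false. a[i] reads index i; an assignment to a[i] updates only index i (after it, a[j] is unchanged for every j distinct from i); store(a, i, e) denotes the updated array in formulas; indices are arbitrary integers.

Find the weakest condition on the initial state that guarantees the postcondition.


Working backward. After the program, u < 2 must hold.
Before assert vec[u + 2] - 5 > 2*u - 3 → u + 6 ≤ -6: (vec[u + 2] > 2*u + 2 → u ≤ -12) ∧ u < 2
Before vec[b + 1] := u - b + 8: (store(vec, b + 1, -b + u + 8)[u + 2] > 2*u + 2 → u ≤ -12) ∧ u < 2
Answer: WP = (store(vec, b + 1, -b + u + 8)[u + 2] > 2*u + 2 → u ≤ -12) ∧ u < 2


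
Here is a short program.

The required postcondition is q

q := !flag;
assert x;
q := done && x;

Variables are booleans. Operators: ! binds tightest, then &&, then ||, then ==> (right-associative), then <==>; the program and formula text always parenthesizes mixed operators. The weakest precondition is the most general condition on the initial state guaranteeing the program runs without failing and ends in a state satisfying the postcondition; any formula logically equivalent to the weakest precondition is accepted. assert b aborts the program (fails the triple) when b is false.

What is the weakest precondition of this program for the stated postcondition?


Working backward. After the program, q must hold.
Before q := done && x: done && x
Before assert x: x && done
Before q := !flag: x && done
Answer: WP = x && done


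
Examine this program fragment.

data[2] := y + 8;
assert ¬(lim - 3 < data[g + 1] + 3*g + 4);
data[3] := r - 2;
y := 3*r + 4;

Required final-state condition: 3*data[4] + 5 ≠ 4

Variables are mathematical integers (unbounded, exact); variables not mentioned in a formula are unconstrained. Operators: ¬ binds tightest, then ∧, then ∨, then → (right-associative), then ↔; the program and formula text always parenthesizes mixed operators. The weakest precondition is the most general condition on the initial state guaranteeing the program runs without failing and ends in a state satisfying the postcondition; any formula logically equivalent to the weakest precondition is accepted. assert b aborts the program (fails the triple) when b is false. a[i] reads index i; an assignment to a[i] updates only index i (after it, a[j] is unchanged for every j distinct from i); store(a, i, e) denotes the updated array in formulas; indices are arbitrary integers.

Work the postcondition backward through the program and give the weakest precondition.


Working backward. After the program, the postcondition 3*data[4] + 5 ≠ 4 must hold; in canonical form it is 3*data[4] ≠ -1.
Before y := 3*r + 4: 3*data[4] ≠ -1
Before data[3] := r - 2: 3*data[4] ≠ -1
Before assert ¬(lim - 3 < data[g + 1] + 3*g + 4): (¬(lim < data[g + 1] + 3*g + 7)) ∧ 3*data[4] ≠ -1
Before data[2] := y + 8: (¬(lim < store(data, 2, y + 8)[g + 1] + 3*g + 7)) ∧ 3*data[4] ≠ -1
Answer: WP = (¬(lim < store(data, 2, y + 8)[g + 1] + 3*g + 7)) ∧ 3*data[4] ≠ -1


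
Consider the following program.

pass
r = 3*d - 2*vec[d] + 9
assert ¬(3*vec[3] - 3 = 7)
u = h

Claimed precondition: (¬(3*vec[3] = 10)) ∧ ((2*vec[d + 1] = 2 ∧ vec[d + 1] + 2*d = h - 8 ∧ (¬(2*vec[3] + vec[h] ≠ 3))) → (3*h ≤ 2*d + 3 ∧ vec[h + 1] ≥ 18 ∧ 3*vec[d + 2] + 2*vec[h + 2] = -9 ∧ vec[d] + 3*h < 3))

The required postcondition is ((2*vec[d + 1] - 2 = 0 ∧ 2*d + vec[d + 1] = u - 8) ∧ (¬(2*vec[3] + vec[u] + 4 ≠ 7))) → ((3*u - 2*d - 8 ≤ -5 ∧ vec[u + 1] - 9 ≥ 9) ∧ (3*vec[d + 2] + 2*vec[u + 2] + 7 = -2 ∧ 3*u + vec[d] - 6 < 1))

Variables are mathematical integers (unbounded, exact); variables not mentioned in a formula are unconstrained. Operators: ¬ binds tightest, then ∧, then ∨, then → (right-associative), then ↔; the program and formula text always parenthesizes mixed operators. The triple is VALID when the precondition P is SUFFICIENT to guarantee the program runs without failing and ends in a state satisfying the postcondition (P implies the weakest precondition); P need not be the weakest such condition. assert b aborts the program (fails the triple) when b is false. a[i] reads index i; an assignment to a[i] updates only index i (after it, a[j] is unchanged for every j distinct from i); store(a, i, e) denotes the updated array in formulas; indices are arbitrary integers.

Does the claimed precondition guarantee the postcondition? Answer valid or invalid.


Working backward. After the program, the postcondition ((2*vec[d + 1] - 2 = 0 ∧ 2*d + vec[d + 1] = u - 8) ∧ (¬(2*vec[3] + vec[u] + 4 ≠ 7))) → ((3*u - 2*d - 8 ≤ -5 ∧ vec[u + 1] - 9 ≥ 9) ∧ (3*vec[d + 2] + 2*vec[u + 2] + 7 = -2 ∧ 3*u + vec[d] - 6 < 1)) must hold; in canonical form it is (2*vec[d + 1] = 2 ∧ vec[d + 1] + 2*d = u - 8 ∧ (¬(2*vec[3] + vec[u] ≠ 3))) → (3*u ≤ 2*d + 3 ∧ vec[u + 1] ≥ 18 ∧ 3*vec[d + 2] + 2*vec[u + 2] = -9 ∧ vec[d] + 3*u < 7).
Before u := h: (2*vec[d + 1] = 2 ∧ vec[d + 1] + 2*d = h - 8 ∧ (¬(2*vec[3] + vec[h] ≠ 3))) → (3*h ≤ 2*d + 3 ∧ vec[h + 1] ≥ 18 ∧ 3*vec[d + 2] + 2*vec[h + 2] = -9 ∧ vec[d] + 3*h < 7)
Before assert ¬(3*vec[3] - 3 = 7): (¬(3*vec[3] = 10)) ∧ ((2*vec[d + 1] = 2 ∧ vec[d + 1] + 2*d = h - 8 ∧ (¬(2*vec[3] + vec[h] ≠ 3))) → (3*h ≤ 2*d + 3 ∧ vec[h + 1] ≥ 18 ∧ 3*vec[d + 2] + 2*vec[h + 2] = -9 ∧ vec[d] + 3*h < 7))
Before r := 3*d - 2*vec[d] + 9: (¬(3*vec[3] = 10)) ∧ ((2*vec[d + 1] = 2 ∧ vec[d + 1] + 2*d = h - 8 ∧ (¬(2*vec[3] + vec[h] ≠ 3))) → (3*h ≤ 2*d + 3 ∧ vec[h + 1] ≥ 18 ∧ 3*vec[d + 2] + 2*vec[h + 2] = -9 ∧ vec[d] + 3*h < 7))
Before skip: (¬(3*vec[3] = 10)) ∧ ((2*vec[d + 1] = 2 ∧ vec[d + 1] + 2*d = h - 8 ∧ (¬(2*vec[3] + vec[h] ≠ 3))) → (3*h ≤ 2*d + 3 ∧ vec[h + 1] ≥ 18 ∧ 3*vec[d + 2] + 2*vec[h + 2] = -9 ∧ vec[d] + 3*h < 7))
The weakest precondition is (¬(3*vec[3] = 10)) ∧ ((2*vec[d + 1] = 2 ∧ vec[d + 1] + 2*d = h - 8 ∧ (¬(2*vec[3] + vec[h] ≠ 3))) → (3*h ≤ 2*d + 3 ∧ vec[h + 1] ≥ 18 ∧ 3*vec[d + 2] + 2*vec[h + 2] = -9 ∧ vec[d] + 3*h < 7)).
Check whether (¬(3*vec[3] = 10)) ∧ ((2*vec[d + 1] = 2 ∧ vec[d + 1] + 2*d = h - 8 ∧ (¬(2*vec[3] + vec[h] ≠ 3))) → (3*h ≤ 2*d + 3 ∧ vec[h + 1] ≥ 18 ∧ 3*vec[d + 2] + 2*vec[h + 2] = -9 ∧ vec[d] + 3*h < 3)) implies it.
Every state satisfying the precondition satisfies the weakest precondition: the implication holds.
Answer: valid


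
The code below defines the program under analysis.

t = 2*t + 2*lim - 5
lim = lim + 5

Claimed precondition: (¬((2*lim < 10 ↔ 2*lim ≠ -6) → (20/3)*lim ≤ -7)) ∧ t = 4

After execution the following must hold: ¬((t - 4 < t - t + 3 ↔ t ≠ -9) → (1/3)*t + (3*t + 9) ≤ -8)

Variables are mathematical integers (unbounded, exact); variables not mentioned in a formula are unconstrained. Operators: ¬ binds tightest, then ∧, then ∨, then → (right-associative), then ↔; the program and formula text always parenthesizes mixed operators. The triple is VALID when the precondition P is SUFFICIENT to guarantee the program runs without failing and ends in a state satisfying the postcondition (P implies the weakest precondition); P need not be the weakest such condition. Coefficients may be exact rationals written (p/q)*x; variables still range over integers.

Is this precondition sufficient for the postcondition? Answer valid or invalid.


Working backward. After the program, the postcondition ¬((t - 4 < t - t + 3 ↔ t ≠ -9) → (1/3)*t + (3*t + 9) ≤ -8) must hold; in canonical form it is ¬((t < 7 ↔ t ≠ -9) → (10/3)*t ≤ -17).
Before lim := lim + 5: ¬((t < 7 ↔ t ≠ -9) → (10/3)*t ≤ -17)
Before t := 2*t + 2*lim - 5: ¬((2*lim + 2*t < 12 ↔ 2*lim + 2*t ≠ -4) → (20/3)*lim + (20/3)*t ≤ -1/3)
The weakest precondition is ¬((2*lim + 2*t < 12 ↔ 2*lim + 2*t ≠ -4) → (20/3)*lim + (20/3)*t ≤ -1/3).
Check whether (¬((2*lim < 10 ↔ 2*lim ≠ -6) → (20/3)*lim ≤ -7)) ∧ t = 4 implies it.
Countermodel: at the initial state lim = 2, t = 4, the precondition holds but the weakest precondition fails.
Answer: invalid


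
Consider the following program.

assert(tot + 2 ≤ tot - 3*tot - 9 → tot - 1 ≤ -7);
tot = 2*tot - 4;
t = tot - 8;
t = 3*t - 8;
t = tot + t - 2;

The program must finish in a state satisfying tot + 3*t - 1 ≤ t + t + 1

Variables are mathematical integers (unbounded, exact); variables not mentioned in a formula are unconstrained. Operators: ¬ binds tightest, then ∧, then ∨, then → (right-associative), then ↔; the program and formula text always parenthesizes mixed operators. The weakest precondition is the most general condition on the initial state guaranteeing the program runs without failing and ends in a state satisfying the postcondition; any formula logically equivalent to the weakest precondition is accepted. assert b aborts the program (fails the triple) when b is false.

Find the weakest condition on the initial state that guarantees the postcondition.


Working backward. After the program, the postcondition tot + 3*t - 1 ≤ t + t + 1 must hold; in canonical form it is t + tot ≤ 2.
Before t := tot + t - 2: t + 2*tot ≤ 4
Before t := 3*t - 8: 3*t + 2*tot ≤ 12
Before t := tot - 8: 5*tot ≤ 36
Before tot := 2*tot - 4: 10*tot ≤ 56
Before assert tot + 2 ≤ tot - 3*tot - 9 → tot - 1 ≤ -7: (3*tot ≤ -11 → tot ≤ -6) ∧ 10*tot ≤ 56
Answer: WP = (3*tot ≤ -11 → tot ≤ -6) ∧ 10*tot ≤ 56


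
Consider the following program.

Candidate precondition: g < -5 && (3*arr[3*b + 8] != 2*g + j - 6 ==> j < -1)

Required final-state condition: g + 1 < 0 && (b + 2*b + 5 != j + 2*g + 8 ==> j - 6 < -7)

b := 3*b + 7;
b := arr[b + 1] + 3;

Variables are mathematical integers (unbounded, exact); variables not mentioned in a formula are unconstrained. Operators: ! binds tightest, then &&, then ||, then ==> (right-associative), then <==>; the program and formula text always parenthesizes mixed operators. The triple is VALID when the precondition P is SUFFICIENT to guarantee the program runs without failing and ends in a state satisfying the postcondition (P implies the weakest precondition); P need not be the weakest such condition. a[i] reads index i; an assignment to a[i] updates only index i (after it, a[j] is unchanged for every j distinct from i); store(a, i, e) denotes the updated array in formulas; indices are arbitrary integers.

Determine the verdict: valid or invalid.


Working backward. After the program, the postcondition g + 1 < 0 && (b + 2*b + 5 != j + 2*g + 8 ==> j - 6 < -7) must hold; in canonical form it is g < -1 && (3*b != 2*g + j + 3 ==> j < -1).
Before b := arr[b + 1] + 3: g < -1 && (3*arr[b + 1] != 2*g + j - 6 ==> j < -1)
Before b := 3*b + 7: g < -1 && (3*arr[3*b + 8] != 2*g + j - 6 ==> j < -1)
The weakest precondition is g < -1 && (3*arr[3*b + 8] != 2*g + j - 6 ==> j < -1).
Check whether g < -5 && (3*arr[3*b + 8] != 2*g + j - 6 ==> j < -1) implies it.
Every state satisfying the precondition satisfies the weakest precondition: the implication holds.
Answer: valid


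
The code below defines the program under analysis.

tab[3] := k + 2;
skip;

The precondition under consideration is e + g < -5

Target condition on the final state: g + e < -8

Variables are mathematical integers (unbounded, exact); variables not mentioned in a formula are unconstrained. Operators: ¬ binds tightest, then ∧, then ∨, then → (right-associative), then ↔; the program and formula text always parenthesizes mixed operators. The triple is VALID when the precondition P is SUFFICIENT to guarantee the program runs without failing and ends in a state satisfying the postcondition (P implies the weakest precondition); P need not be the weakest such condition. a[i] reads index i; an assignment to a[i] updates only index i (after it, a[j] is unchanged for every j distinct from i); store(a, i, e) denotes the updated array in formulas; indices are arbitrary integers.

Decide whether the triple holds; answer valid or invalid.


Working backward. After the program, the postcondition g + e < -8 must hold; in canonical form it is e + g < -8.
Before skip: e + g < -8
Before tab[3] := k + 2: e + g < -8
The weakest precondition is e + g < -8.
Check whether e + g < -5 implies it.
Countermodel: at the initial state e = -8, g = 0, the precondition holds but the weakest precondition fails.
Answer: invalid


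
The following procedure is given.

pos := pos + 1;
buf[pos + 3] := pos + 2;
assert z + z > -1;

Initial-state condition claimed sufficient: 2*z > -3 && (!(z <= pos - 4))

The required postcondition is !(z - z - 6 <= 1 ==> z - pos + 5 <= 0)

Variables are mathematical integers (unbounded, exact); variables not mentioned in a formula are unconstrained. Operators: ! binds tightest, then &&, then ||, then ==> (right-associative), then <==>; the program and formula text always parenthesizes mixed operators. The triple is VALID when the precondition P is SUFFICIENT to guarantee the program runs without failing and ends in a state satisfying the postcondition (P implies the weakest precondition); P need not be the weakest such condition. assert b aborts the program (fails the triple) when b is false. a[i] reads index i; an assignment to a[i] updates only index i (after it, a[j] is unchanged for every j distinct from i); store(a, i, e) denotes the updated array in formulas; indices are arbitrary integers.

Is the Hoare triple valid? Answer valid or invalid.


Working backward. After the program, the postcondition !(z - z - 6 <= 1 ==> z - pos + 5 <= 0) must hold; in canonical form it is !(z <= pos - 5).
Before assert z + z > -1: 2*z > -1 && (!(z <= pos - 5))
Before buf[pos + 3] := pos + 2: 2*z > -1 && (!(z <= pos - 5))
Before pos := pos + 1: 2*z > -1 && (!(z <= pos - 4))
The weakest precondition is 2*z > -1 && (!(z <= pos - 4)).
Check whether 2*z > -3 && (!(z <= pos - 4)) implies it.
Countermodel: at the initial state pos = 2, z = -1, the precondition holds but the weakest precondition fails.
Answer: invalid


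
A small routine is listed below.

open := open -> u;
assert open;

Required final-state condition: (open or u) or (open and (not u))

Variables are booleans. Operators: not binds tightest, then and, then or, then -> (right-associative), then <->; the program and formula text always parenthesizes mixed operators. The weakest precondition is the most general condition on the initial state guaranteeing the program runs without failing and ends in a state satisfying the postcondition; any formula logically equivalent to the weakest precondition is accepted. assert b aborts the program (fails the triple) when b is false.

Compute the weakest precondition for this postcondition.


Working backward. After the program, the postcondition (open or u) or (open and (not u)) must hold; in canonical form it is open or u or (open and (not u)).
Before assert open: open and (open or u or (open and (not u)))
Before open := open -> u: (open -> u) and ((open -> u) or u or ((open -> u) and (not u)))
Answer: WP = (open -> u) and ((open -> u) or u or ((open -> u) and (not u)))


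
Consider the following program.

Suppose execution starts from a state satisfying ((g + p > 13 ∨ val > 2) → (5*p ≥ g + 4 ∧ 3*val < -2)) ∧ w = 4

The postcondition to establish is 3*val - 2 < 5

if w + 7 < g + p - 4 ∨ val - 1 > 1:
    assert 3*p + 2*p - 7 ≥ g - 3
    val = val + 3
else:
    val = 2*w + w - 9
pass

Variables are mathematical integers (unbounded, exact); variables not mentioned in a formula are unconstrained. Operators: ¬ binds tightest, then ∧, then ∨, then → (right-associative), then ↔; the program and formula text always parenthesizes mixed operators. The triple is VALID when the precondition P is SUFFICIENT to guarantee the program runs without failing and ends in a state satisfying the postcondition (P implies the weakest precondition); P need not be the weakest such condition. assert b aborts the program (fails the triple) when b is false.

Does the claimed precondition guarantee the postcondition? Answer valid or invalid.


Working backward. After the program, the postcondition 3*val - 2 < 5 must hold; in canonical form it is 3*val < 7.
Before skip: 3*val < 7
Then branch requires 5*p ≥ g + 4 ∧ 3*val < -2; else branch requires 9*w < 34.
Before the if: ((w < g + p - 11 ∨ val > 2) → (5*p ≥ g + 4 ∧ 3*val < -2)) ∧ ((¬(w < g + p - 11 ∨ val > 2)) → 9*w < 34)
The weakest precondition is ((w < g + p - 11 ∨ val > 2) → (5*p ≥ g + 4 ∧ 3*val < -2)) ∧ ((¬(w < g + p - 11 ∨ val > 2)) → 9*w < 34).
Check whether ((g + p > 13 ∨ val > 2) → (5*p ≥ g + 4 ∧ 3*val < -2)) ∧ w = 4 implies it.
Countermodel: at the initial state g = 11, p = 3, val = -1, w = 4, the precondition holds but the weakest precondition fails.
Answer: invalid


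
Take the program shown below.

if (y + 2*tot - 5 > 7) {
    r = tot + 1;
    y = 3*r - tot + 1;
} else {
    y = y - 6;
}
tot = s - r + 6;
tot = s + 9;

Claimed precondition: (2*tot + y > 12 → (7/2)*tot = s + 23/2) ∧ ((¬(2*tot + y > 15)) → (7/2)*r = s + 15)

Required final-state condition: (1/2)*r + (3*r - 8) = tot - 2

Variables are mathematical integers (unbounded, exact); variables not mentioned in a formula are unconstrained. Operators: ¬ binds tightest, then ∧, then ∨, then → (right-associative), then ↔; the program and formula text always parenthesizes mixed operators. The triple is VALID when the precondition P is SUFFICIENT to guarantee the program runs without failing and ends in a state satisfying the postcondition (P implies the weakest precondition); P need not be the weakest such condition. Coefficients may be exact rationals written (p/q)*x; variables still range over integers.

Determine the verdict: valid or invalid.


Working backward. After the program, the postcondition (1/2)*r + (3*r - 8) = tot - 2 must hold; in canonical form it is (7/2)*r = tot + 6.
Before tot := s + 9: (7/2)*r = s + 15
Before tot := s - r + 6: (7/2)*r = s + 15
Then branch requires (7/2)*tot = s + 23/2; else branch requires (7/2)*r = s + 15.
Before the if: (2*tot + y > 12 → (7/2)*tot = s + 23/2) ∧ ((¬(2*tot + y > 12)) → (7/2)*r = s + 15)
The weakest precondition is (2*tot + y > 12 → (7/2)*tot = s + 23/2) ∧ ((¬(2*tot + y > 12)) → (7/2)*r = s + 15).
Check whether (2*tot + y > 12 → (7/2)*tot = s + 23/2) ∧ ((¬(2*tot + y > 15)) → (7/2)*r = s + 15) implies it.
Every state satisfying the precondition satisfies the weakest precondition: the implication holds.
Answer: valid


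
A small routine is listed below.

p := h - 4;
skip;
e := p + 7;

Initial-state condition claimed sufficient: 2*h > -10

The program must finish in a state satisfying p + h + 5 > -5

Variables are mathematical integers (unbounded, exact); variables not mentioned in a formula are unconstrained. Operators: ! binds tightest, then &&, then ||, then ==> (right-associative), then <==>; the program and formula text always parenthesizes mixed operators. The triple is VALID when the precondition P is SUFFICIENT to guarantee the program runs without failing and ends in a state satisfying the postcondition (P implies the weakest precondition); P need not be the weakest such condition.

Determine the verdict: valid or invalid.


Working backward. After the program, the postcondition p + h + 5 > -5 must hold; in canonical form it is h + p > -10.
Before e := p + 7: h + p > -10
Before skip: h + p > -10
Before p := h - 4: 2*h > -6
The weakest precondition is 2*h > -6.
Check whether 2*h > -10 implies it.
Countermodel: at the initial state h = -4, the precondition holds but the weakest precondition fails.
Answer: invalid


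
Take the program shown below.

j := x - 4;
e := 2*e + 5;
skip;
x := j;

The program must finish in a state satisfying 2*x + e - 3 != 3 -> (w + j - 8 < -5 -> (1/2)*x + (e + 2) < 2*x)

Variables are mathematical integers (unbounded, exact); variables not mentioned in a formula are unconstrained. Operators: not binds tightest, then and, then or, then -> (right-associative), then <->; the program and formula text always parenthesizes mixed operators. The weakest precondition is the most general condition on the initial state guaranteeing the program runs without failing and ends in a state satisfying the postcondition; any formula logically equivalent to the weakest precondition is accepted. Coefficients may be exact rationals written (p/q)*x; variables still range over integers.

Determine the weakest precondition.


Working backward. After the program, the postcondition 2*x + e - 3 != 3 -> (w + j - 8 < -5 -> (1/2)*x + (e + 2) < 2*x) must hold; in canonical form it is e + 2*x != 6 -> (j + w < 3 -> e < (3/2)*x - 2).
Before x := j: e + 2*j != 6 -> (j + w < 3 -> e < (3/2)*j - 2)
Before skip: e + 2*j != 6 -> (j + w < 3 -> e < (3/2)*j - 2)
Before e := 2*e + 5: 2*e + 2*j != 1 -> (j + w < 3 -> 2*e < (3/2)*j - 7)
Before j := x - 4: 2*e + 2*x != 9 -> (w + x < 7 -> 2*e < (3/2)*x - 13)
Answer: WP = 2*e + 2*x != 9 -> (w + x < 7 -> 2*e < (3/2)*x - 13)


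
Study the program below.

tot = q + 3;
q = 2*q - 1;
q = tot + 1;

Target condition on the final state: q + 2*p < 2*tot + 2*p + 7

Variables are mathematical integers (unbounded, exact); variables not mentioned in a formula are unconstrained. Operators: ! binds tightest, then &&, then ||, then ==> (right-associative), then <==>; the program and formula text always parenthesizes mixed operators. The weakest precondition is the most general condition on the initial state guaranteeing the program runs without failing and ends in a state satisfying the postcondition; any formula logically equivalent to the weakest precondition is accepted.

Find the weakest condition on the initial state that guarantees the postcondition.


Working backward. After the program, the postcondition q + 2*p < 2*tot + 2*p + 7 must hold; in canonical form it is q < 2*tot + 7.
Before q := tot + 1: tot > -6
Before q := 2*q - 1: tot > -6
Before tot := q + 3: q > -9
Answer: WP = q > -9


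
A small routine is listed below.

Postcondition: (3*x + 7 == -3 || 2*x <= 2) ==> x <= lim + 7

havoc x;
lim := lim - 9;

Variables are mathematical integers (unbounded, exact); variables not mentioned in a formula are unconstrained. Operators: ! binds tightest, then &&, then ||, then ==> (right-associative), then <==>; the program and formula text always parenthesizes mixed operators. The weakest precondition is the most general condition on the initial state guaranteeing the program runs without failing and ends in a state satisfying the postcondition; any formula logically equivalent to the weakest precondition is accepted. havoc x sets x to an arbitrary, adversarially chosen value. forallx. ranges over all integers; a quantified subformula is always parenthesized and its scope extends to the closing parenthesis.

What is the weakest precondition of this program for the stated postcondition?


Working backward. After the program, the postcondition (3*x + 7 == -3 || 2*x <= 2) ==> x <= lim + 7 must hold; in canonical form it is (3*x == -10 || 2*x <= 2) ==> x <= lim + 7.
Before lim := lim - 9: (3*x == -10 || 2*x <= 2) ==> x <= lim - 2
Before havoc x: forall x_1. ((3*x_1 == -10 || 2*x_1 <= 2) ==> x_1 <= lim - 2)
Answer: WP = forall x_1. ((3*x_1 == -10 || 2*x_1 <= 2) ==> x_1 <= lim - 2)


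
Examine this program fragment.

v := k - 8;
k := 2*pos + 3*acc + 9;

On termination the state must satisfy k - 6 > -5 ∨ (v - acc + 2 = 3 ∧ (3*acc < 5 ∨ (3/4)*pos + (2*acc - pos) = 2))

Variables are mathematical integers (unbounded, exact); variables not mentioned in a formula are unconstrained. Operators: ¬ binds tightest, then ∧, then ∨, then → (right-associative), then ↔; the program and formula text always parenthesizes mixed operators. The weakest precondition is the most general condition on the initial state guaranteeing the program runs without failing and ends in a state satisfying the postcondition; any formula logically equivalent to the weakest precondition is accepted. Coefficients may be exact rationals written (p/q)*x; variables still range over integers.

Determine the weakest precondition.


Working backward. After the program, the postcondition k - 6 > -5 ∨ (v - acc + 2 = 3 ∧ (3*acc < 5 ∨ (3/4)*pos + (2*acc - pos) = 2)) must hold; in canonical form it is k > 1 ∨ (v = acc + 1 ∧ (3*acc < 5 ∨ 2*acc = (1/4)*pos + 2)).
Before k := 2*pos + 3*acc + 9: 3*acc + 2*pos > -8 ∨ (v = acc + 1 ∧ (3*acc < 5 ∨ 2*acc = (1/4)*pos + 2))
Before v := k - 8: 3*acc + 2*pos > -8 ∨ (k = acc + 9 ∧ (3*acc < 5 ∨ 2*acc = (1/4)*pos + 2))
Answer: WP = 3*acc + 2*pos > -8 ∨ (k = acc + 9 ∧ (3*acc < 5 ∨ 2*acc = (1/4)*pos + 2))
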